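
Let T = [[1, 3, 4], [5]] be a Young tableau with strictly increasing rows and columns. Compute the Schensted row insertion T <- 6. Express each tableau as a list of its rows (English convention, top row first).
6 is larger than every entry of row 1, so it is appended to row 1. The new tableau is [[1, 3, 4, 6], [5]].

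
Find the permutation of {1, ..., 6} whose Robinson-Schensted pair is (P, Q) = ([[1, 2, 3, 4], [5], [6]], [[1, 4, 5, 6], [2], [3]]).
Reverse the RSK construction: for i from n down to 1, find the cell of Q containing i, remove the entry at that cell from P, and reverse-bump it up through P; the value ejected from row 1 is w(i).

Step i=6: Q has 6 at row 1, column 4; remove that cell from P, ejecting 4. So w(6) = 4. P is now [[1, 2, 3], [5], [6]].
Step i=5: Q has 5 at row 1, column 3; remove that cell from P, ejecting 3. So w(5) = 3. P is now [[1, 2], [5], [6]].
Step i=4: Q has 4 at row 1, column 2; remove that cell from P, ejecting 2. So w(4) = 2. P is now [[1], [5], [6]].
Step i=3: Q has 3 at row 3, column 1; remove 6 from row 3 of P and reverse-bump: 6 enters row 2 and ejects 5; 5 enters row 1 and ejects 1. So w(3) = 1. P is now [[5], [6]].
Step i=2: Q has 2 at row 2, column 1; remove 6 from row 2 of P and reverse-bump: 6 enters row 1 and ejects 5. So w(2) = 5. P is now [[6]].
Step i=1: Q has 1 at row 1, column 1; remove that cell from P, ejecting 6. So w(1) = 6. P is now [].

So w = 6 5 1 2 3 4.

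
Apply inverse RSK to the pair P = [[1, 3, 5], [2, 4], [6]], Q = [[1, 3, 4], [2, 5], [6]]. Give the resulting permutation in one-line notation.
Reverse the RSK construction: for i from n down to 1, find the cell of Q containing i, remove the entry at that cell from P, and reverse-bump it up through P; the value ejected from row 1 is w(i).

Step i=6: Q has 6 at row 3, column 1; remove 6 from row 3 of P and reverse-bump: 6 enters row 2 and ejects 4; 4 enters row 1 and ejects 3. So w(6) = 3. P is now [[1, 4, 5], [2, 6]].
Step i=5: Q has 5 at row 2, column 2; remove 6 from row 2 of P and reverse-bump: 6 enters row 1 and ejects 5. So w(5) = 5. P is now [[1, 4, 6], [2]].
Step i=4: Q has 4 at row 1, column 3; remove that cell from P, ejecting 6. So w(4) = 6. P is now [[1, 4], [2]].
Step i=3: Q has 3 at row 1, column 2; remove that cell from P, ejecting 4. So w(3) = 4. P is now [[1], [2]].
Step i=2: Q has 2 at row 2, column 1; remove 2 from row 2 of P and reverse-bump: 2 enters row 1 and ejects 1. So w(2) = 1. P is now [[2]].
Step i=1: Q has 1 at row 1, column 1; remove that cell from P, ejecting 2. So w(1) = 2. P is now [].

So w = 2 1 4 6 5 3.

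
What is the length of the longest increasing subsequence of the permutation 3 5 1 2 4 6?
4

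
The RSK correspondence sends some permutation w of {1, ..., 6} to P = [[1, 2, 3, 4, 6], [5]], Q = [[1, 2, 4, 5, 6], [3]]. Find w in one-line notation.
Reverse the RSK construction: for i from n down to 1, find the cell of Q containing i, remove the entry at that cell from P, and reverse-bump it up through P; the value ejected from row 1 is w(i).

Step i=6: Q has 6 at row 1, column 5; remove that cell from P, ejecting 6. So w(6) = 6. P is now [[1, 2, 3, 4], [5]].
Step i=5: Q has 5 at row 1, column 4; remove that cell from P, ejecting 4. So w(5) = 4. P is now [[1, 2, 3], [5]].
Step i=4: Q has 4 at row 1, column 3; remove that cell from P, ejecting 3. So w(4) = 3. P is now [[1, 2], [5]].
Step i=3: Q has 3 at row 2, column 1; remove 5 from row 2 of P and reverse-bump: 5 enters row 1 and ejects 2. So w(3) = 2. P is now [[1, 5]].
Step i=2: Q has 2 at row 1, column 2; remove that cell from P, ejecting 5. So w(2) = 5. P is now [[1]].
Step i=1: Q has 1 at row 1, column 1; remove that cell from P, ejecting 1. So w(1) = 1. P is now [].

So w = 1 5 2 3 4 6.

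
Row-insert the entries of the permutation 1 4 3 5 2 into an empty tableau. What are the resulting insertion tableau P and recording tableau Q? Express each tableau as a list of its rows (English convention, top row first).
Insert each entry of the permutation into P by Schensted row insertion, recording in Q the position of each new cell.

After inserting 1: P = [[1]].
After inserting 4: P = [[1, 4]].
After inserting 3: P = [[1, 3], [4]].
After inserting 5: P = [[1, 3, 5], [4]].
After inserting 2: P = [[1, 2, 5], [3], [4]].

So P = [[1, 2, 5], [3], [4]], Q = [[1, 2, 4], [3], [5]].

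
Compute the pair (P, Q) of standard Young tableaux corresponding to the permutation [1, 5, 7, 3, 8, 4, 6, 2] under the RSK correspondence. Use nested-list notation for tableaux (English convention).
P = [[1, 2, 4, 6], [3, 7, 8], [5]], Q = [[1, 2, 3, 5], [4, 6, 7], [8]]

Insert each entry of the permutation into P by Schensted row insertion, recording in Q the position of each new cell.

Insert 1: appended to row 1. P = [[1]], Q = [[1]].
Insert 5: appended to row 1. P = [[1, 5]], Q = [[1, 2]].
Insert 7: appended to row 1. P = [[1, 5, 7]], Q = [[1, 2, 3]].
Insert 3: 3 bumps 5 from row 1; 5 starts row 2. P = [[1, 3, 7], [5]], Q = [[1, 2, 3], [4]].
Insert 8: appended to row 1. P = [[1, 3, 7, 8], [5]], Q = [[1, 2, 3, 5], [4]].
Insert 4: 4 bumps 7 from row 1; 7 appends to row 2. P = [[1, 3, 4, 8], [5, 7]], Q = [[1, 2, 3, 5], [4, 6]].
Insert 6: 6 bumps 8 from row 1; 8 appends to row 2. P = [[1, 3, 4, 6], [5, 7, 8]], Q = [[1, 2, 3, 5], [4, 6, 7]].
Insert 2: 2 bumps 3 from row 1; 3 bumps 5 from row 2; 5 starts row 3. P = [[1, 2, 4, 6], [3, 7, 8], [5]], Q = [[1, 2, 3, 5], [4, 6, 7], [8]].

So P = [[1, 2, 4, 6], [3, 7, 8], [5]], Q = [[1, 2, 3, 5], [4, 6, 7], [8]].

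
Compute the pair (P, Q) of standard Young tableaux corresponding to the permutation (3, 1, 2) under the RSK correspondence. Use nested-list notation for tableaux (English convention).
P = [[1, 2], [3]], Q = [[1, 3], [2]]

Insert each entry of the permutation into P by Schensted row insertion, recording in Q the position of each new cell.

After inserting 3: P = [[3]].
After inserting 1: P = [[1], [3]].
After inserting 2: P = [[1, 2], [3]].

So P = [[1, 2], [3]], Q = [[1, 3], [2]].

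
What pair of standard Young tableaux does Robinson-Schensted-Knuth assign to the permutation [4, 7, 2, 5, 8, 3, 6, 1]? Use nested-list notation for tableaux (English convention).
Insert each entry of the permutation into P by Schensted row insertion, recording in Q the position of each new cell.

Insert 4: appended to row 1. P = [[4]].
Insert 7: appended to row 1. P = [[4, 7]].
Insert 2: 2 bumps 4 from row 1; 4 starts row 2. P = [[2, 7], [4]].
Insert 5: 5 bumps 7 from row 1; 7 appends to row 2. P = [[2, 5], [4, 7]].
Insert 8: appended to row 1. P = [[2, 5, 8], [4, 7]].
Insert 3: 3 bumps 5 from row 1; 5 bumps 7 from row 2; 7 starts row 3. P = [[2, 3, 8], [4, 5], [7]].
Insert 6: 6 bumps 8 from row 1; 8 appends to row 2. P = [[2, 3, 6], [4, 5, 8], [7]].
Insert 1: 1 bumps 2 from row 1; 2 bumps 4 from row 2; 4 bumps 7 from row 3; 7 starts row 4. P = [[1, 3, 6], [2, 5, 8], [4], [7]].

So P = [[1, 3, 6], [2, 5, 8], [4], [7]], Q = [[1, 2, 5], [3, 4, 7], [6], [8]].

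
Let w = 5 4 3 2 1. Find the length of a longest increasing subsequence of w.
1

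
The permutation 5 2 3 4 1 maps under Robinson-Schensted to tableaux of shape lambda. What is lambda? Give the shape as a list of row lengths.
[3, 1, 1]

RSK row insertion gives P = [[1, 3, 4], [2], [5]], which has shape [3, 1, 1].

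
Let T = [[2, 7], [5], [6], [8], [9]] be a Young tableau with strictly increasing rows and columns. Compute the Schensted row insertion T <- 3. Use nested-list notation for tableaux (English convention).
[[2, 3], [5, 7], [6], [8], [9]]

In row 1, 3 replaces 7 (the leftmost entry greater than 3); 7 is bumped to row 2. 7 is appended to row 2. The new tableau is [[2, 3], [5, 7], [6], [8], [9]].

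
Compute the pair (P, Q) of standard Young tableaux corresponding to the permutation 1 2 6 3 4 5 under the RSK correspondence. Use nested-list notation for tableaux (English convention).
Insert each entry of the permutation into P by Schensted row insertion, recording in Q the position of each new cell.

Insert 1: appended to row 1. P = [[1]].
Insert 2: appended to row 1. P = [[1, 2]].
Insert 6: appended to row 1. P = [[1, 2, 6]].
Insert 3: 3 bumps 6 from row 1; 6 starts row 2. P = [[1, 2, 3], [6]].
Insert 4: appended to row 1. P = [[1, 2, 3, 4], [6]].
Insert 5: appended to row 1. P = [[1, 2, 3, 4, 5], [6]].

So P = [[1, 2, 3, 4, 5], [6]], Q = [[1, 2, 3, 5, 6], [4]].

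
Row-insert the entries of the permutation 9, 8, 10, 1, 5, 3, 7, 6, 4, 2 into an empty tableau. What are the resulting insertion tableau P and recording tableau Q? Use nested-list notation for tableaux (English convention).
Insert each entry of the permutation into P by Schensted row insertion, recording in Q the position of each new cell.

Insert 9: appended to row 1. P = [[9]].
Insert 8: 8 bumps 9 from row 1; 9 starts row 2. P = [[8], [9]].
Insert 10: appended to row 1. P = [[8, 10], [9]].
Insert 1: 1 bumps 8 from row 1; 8 bumps 9 from row 2; 9 starts row 3. P = [[1, 10], [8], [9]].
Insert 5: 5 bumps 10 from row 1; 10 appends to row 2. P = [[1, 5], [8, 10], [9]].
Insert 3: 3 bumps 5 from row 1; 5 bumps 8 from row 2; 8 bumps 9 from row 3; 9 starts row 4. P = [[1, 3], [5, 10], [8], [9]].
Insert 7: appended to row 1. P = [[1, 3, 7], [5, 10], [8], [9]].
Insert 6: 6 bumps 7 from row 1; 7 bumps 10 from row 2; 10 appends to row 3. P = [[1, 3, 6], [5, 7], [8, 10], [9]].
Insert 4: 4 bumps 6 from row 1; 6 bumps 7 from row 2; 7 bumps 8 from row 3; 8 bumps 9 from row 4; 9 starts row 5. P = [[1, 3, 4], [5, 6], [7, 10], [8], [9]].
Insert 2: 2 bumps 3 from row 1; 3 bumps 5 from row 2; 5 bumps 7 from row 3; 7 bumps 8 from row 4; 8 bumps 9 from row 5; 9 starts row 6. P = [[1, 2, 4], [3, 6], [5, 10], [7], [8], [9]].

So P = [[1, 2, 4], [3, 6], [5, 10], [7], [8], [9]], Q = [[1, 3, 7], [2, 5], [4, 8], [6], [9], [10]].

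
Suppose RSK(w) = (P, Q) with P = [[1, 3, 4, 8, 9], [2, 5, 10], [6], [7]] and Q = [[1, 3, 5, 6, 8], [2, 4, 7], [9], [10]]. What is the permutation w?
2 1 7 3 6 10 8 9 5 4

Reverse the RSK construction: for i from n down to 1, find the cell of Q containing i, remove the entry at that cell from P, and reverse-bump it up through P; the value ejected from row 1 is w(i).

Step i=10: Q has 10 at row 4, column 1; remove 7 from row 4 of P and reverse-bump: 7 enters row 3 and ejects 6; 6 enters row 2 and ejects 5; 5 enters row 1 and ejects 4. So w(10) = 4. P is now [[1, 3, 5, 8, 9], [2, 6, 10], [7]].
Step i=9: Q has 9 at row 3, column 1; remove 7 from row 3 of P and reverse-bump: 7 enters row 2 and ejects 6; 6 enters row 1 and ejects 5. So w(9) = 5. P is now [[1, 3, 6, 8, 9], [2, 7, 10]].
Step i=8: Q has 8 at row 1, column 5; remove that cell from P, ejecting 9. So w(8) = 9. P is now [[1, 3, 6, 8], [2, 7, 10]].
Step i=7: Q has 7 at row 2, column 3; remove 10 from row 2 of P and reverse-bump: 10 enters row 1 and ejects 8. So w(7) = 8. P is now [[1, 3, 6, 10], [2, 7]].
Step i=6: Q has 6 at row 1, column 4; remove that cell from P, ejecting 10. So w(6) = 10. P is now [[1, 3, 6], [2, 7]].
Step i=5: Q has 5 at row 1, column 3; remove that cell from P, ejecting 6. So w(5) = 6. P is now [[1, 3], [2, 7]].
Step i=4: Q has 4 at row 2, column 2; remove 7 from row 2 of P and reverse-bump: 7 enters row 1 and ejects 3. So w(4) = 3. P is now [[1, 7], [2]].
Step i=3: Q has 3 at row 1, column 2; remove that cell from P, ejecting 7. So w(3) = 7. P is now [[1], [2]].
Step i=2: Q has 2 at row 2, column 1; remove 2 from row 2 of P and reverse-bump: 2 enters row 1 and ejects 1. So w(2) = 1. P is now [[2]].
Step i=1: Q has 1 at row 1, column 1; remove that cell from P, ejecting 2. So w(1) = 2. P is now [].

So w = 2 1 7 3 6 10 8 9 5 4.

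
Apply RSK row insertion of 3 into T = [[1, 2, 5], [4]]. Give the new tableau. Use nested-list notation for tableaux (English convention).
In row 1, 3 replaces 5 (the leftmost entry greater than 3); 5 is bumped to row 2. 5 is appended to row 2. The new tableau is [[1, 2, 3], [4, 5]].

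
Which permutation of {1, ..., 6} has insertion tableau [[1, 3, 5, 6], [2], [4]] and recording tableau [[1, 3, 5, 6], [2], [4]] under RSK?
4 2 3 1 5 6

Reverse the RSK construction: for i from n down to 1, find the cell of Q containing i, remove the entry at that cell from P, and reverse-bump it up through P; the value ejected from row 1 is w(i).

Step i=6: Q has 6 at row 1, column 4; remove that cell from P, ejecting 6. So w(6) = 6. P is now [[1, 3, 5], [2], [4]].
Step i=5: Q has 5 at row 1, column 3; remove that cell from P, ejecting 5. So w(5) = 5. P is now [[1, 3], [2], [4]].
Step i=4: Q has 4 at row 3, column 1; remove 4 from row 3 of P and reverse-bump: 4 enters row 2 and ejects 2; 2 enters row 1 and ejects 1. So w(4) = 1. P is now [[2, 3], [4]].
Step i=3: Q has 3 at row 1, column 2; remove that cell from P, ejecting 3. So w(3) = 3. P is now [[2], [4]].
Step i=2: Q has 2 at row 2, column 1; remove 4 from row 2 of P and reverse-bump: 4 enters row 1 and ejects 2. So w(2) = 2. P is now [[4]].
Step i=1: Q has 1 at row 1, column 1; remove that cell from P, ejecting 4. So w(1) = 4. P is now [].

So w = 4 2 3 1 5 6.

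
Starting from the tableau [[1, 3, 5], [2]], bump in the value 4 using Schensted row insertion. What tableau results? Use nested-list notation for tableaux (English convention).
[[1, 3, 4], [2, 5]]

In row 1, 4 replaces 5 (the leftmost entry greater than 4); 5 is bumped to row 2. 5 is appended to row 2. The new tableau is [[1, 3, 4], [2, 5]].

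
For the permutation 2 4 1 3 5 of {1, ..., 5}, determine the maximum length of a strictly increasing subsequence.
3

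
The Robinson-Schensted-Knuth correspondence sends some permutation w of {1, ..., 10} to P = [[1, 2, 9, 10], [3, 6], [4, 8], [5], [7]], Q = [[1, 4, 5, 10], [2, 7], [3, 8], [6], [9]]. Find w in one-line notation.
Reverse the RSK construction: for i from n down to 1, find the cell of Q containing i, remove the entry at that cell from P, and reverse-bump it up through P; the value ejected from row 1 is w(i).

Step i=10: Q has 10 at row 1, column 4; remove that cell from P, ejecting 10. So w(10) = 10. P is now [[1, 2, 9], [3, 6], [4, 8], [5], [7]].
Step i=9: Q has 9 at row 5, column 1; remove 7 from row 5 of P and reverse-bump: 7 enters row 4 and ejects 5; 5 enters row 3 and ejects 4; 4 enters row 2 and ejects 3; 3 enters row 1 and ejects 2. So w(9) = 2. P is now [[1, 3, 9], [4, 6], [5, 8], [7]].
Step i=8: Q has 8 at row 3, column 2; remove 8 from row 3 of P and reverse-bump: 8 enters row 2 and ejects 6; 6 enters row 1 and ejects 3. So w(8) = 3. P is now [[1, 6, 9], [4, 8], [5], [7]].
Step i=7: Q has 7 at row 2, column 2; remove 8 from row 2 of P and reverse-bump: 8 enters row 1 and ejects 6. So w(7) = 6. P is now [[1, 8, 9], [4], [5], [7]].
Step i=6: Q has 6 at row 4, column 1; remove 7 from row 4 of P and reverse-bump: 7 enters row 3 and ejects 5; 5 enters row 2 and ejects 4; 4 enters row 1 and ejects 1. So w(6) = 1. P is now [[4, 8, 9], [5], [7]].
Step i=5: Q has 5 at row 1, column 3; remove that cell from P, ejecting 9. So w(5) = 9. P is now [[4, 8], [5], [7]].
Step i=4: Q has 4 at row 1, column 2; remove that cell from P, ejecting 8. So w(4) = 8. P is now [[4], [5], [7]].
Step i=3: Q has 3 at row 3, column 1; remove 7 from row 3 of P and reverse-bump: 7 enters row 2 and ejects 5; 5 enters row 1 and ejects 4. So w(3) = 4. P is now [[5], [7]].
Step i=2: Q has 2 at row 2, column 1; remove 7 from row 2 of P and reverse-bump: 7 enters row 1 and ejects 5. So w(2) = 5. P is now [[7]].
Step i=1: Q has 1 at row 1, column 1; remove that cell from P, ejecting 7. So w(1) = 7. P is now [].

So w = 7 5 4 8 9 1 6 3 2 10.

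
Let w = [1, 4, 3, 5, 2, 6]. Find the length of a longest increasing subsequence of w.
4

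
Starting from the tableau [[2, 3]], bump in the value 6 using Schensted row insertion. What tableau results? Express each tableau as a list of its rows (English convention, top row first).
[[2, 3, 6]]

6 is larger than every entry of row 1, so it is appended to row 1. The new tableau is [[2, 3, 6]].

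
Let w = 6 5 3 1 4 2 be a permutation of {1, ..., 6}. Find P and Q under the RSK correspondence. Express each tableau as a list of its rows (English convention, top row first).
Insert each entry of the permutation into P by Schensted row insertion, recording in Q the position of each new cell.

Insert 6: appended to row 1. P = [[6]].
Insert 5: 5 bumps 6 from row 1; 6 starts row 2. P = [[5], [6]].
Insert 3: 3 bumps 5 from row 1; 5 bumps 6 from row 2; 6 starts row 3. P = [[3], [5], [6]].
Insert 1: 1 bumps 3 from row 1; 3 bumps 5 from row 2; 5 bumps 6 from row 3; 6 starts row 4. P = [[1], [3], [5], [6]].
Insert 4: appended to row 1. P = [[1, 4], [3], [5], [6]].
Insert 2: 2 bumps 4 from row 1; 4 appends to row 2. P = [[1, 2], [3, 4], [5], [6]].

So P = [[1, 2], [3, 4], [5], [6]], Q = [[1, 5], [2, 6], [3], [4]].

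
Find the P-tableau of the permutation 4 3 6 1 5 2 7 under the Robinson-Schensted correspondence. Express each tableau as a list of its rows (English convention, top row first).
After inserting 4: P = [[4]].
After inserting 3: P = [[3], [4]].
After inserting 6: P = [[3, 6], [4]].
After inserting 1: P = [[1, 6], [3], [4]].
After inserting 5: P = [[1, 5], [3, 6], [4]].
After inserting 2: P = [[1, 2], [3, 5], [4, 6]].
After inserting 7: P = [[1, 2, 7], [3, 5], [4, 6]].

So P = [[1, 2, 7], [3, 5], [4, 6]].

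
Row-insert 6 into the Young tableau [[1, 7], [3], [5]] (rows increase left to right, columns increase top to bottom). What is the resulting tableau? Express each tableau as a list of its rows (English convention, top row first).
In row 1, 6 replaces 7 (the leftmost entry greater than 6); 7 is bumped to row 2. 7 is appended to row 2. The new tableau is [[1, 6], [3, 7], [5]].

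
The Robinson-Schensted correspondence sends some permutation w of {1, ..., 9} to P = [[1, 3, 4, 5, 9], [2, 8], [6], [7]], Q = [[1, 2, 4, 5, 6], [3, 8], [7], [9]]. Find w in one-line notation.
2 7 3 6 8 9 4 5 1

Reverse the RSK construction: for i from n down to 1, find the cell of Q containing i, remove the entry at that cell from P, and reverse-bump it up through P; the value ejected from row 1 is w(i).

Step i=9: Q has 9 at row 4, column 1; remove 7 from row 4 of P and reverse-bump: 7 enters row 3 and ejects 6; 6 enters row 2 and ejects 2; 2 enters row 1 and ejects 1. So w(9) = 1. P is now [[2, 3, 4, 5, 9], [6, 8], [7]].
Step i=8: Q has 8 at row 2, column 2; remove 8 from row 2 of P and reverse-bump: 8 enters row 1 and ejects 5. So w(8) = 5. P is now [[2, 3, 4, 8, 9], [6], [7]].
Step i=7: Q has 7 at row 3, column 1; remove 7 from row 3 of P and reverse-bump: 7 enters row 2 and ejects 6; 6 enters row 1 and ejects 4. So w(7) = 4. P is now [[2, 3, 6, 8, 9], [7]].
Step i=6: Q has 6 at row 1, column 5; remove that cell from P, ejecting 9. So w(6) = 9. P is now [[2, 3, 6, 8], [7]].
Step i=5: Q has 5 at row 1, column 4; remove that cell from P, ejecting 8. So w(5) = 8. P is now [[2, 3, 6], [7]].
Step i=4: Q has 4 at row 1, column 3; remove that cell from P, ejecting 6. So w(4) = 6. P is now [[2, 3], [7]].
Step i=3: Q has 3 at row 2, column 1; remove 7 from row 2 of P and reverse-bump: 7 enters row 1 and ejects 3. So w(3) = 3. P is now [[2, 7]].
Step i=2: Q has 2 at row 1, column 2; remove that cell from P, ejecting 7. So w(2) = 7. P is now [[2]].
Step i=1: Q has 1 at row 1, column 1; remove that cell from P, ejecting 2. So w(1) = 2. P is now [].

So w = 2 7 3 6 8 9 4 5 1.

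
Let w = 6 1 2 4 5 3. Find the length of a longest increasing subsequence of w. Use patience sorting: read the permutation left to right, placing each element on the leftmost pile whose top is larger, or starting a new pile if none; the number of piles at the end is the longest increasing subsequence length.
6: new pile. tops = [6]
1: onto pile 1 (replacing 6). tops = [1]
2: new pile. tops = [1, 2]
4: new pile. tops = [1, 2, 4]
5: new pile. tops = [1, 2, 4, 5]
3: onto pile 3 (replacing 4). tops = [1, 2, 3, 5]

4 piles, so the longest increasing subsequence has length 4.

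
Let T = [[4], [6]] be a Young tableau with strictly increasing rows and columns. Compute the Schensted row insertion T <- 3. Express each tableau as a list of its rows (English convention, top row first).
[[3], [4], [6]]

In row 1, 3 replaces 4 (the leftmost entry greater than 3); 4 is bumped to row 2. In row 2, 4 replaces 6 (the leftmost entry greater than 4); 6 is bumped to row 3. 6 starts a new row 3. The new tableau is [[3], [4], [6]].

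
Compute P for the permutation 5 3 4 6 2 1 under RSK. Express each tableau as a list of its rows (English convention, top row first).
Insert 5: appended to row 1. P = [[5]].
Insert 3: 3 bumps 5 from row 1; 5 starts row 2. P = [[3], [5]].
Insert 4: appended to row 1. P = [[3, 4], [5]].
Insert 6: appended to row 1. P = [[3, 4, 6], [5]].
Insert 2: 2 bumps 3 from row 1; 3 bumps 5 from row 2; 5 starts row 3. P = [[2, 4, 6], [3], [5]].
Insert 1: 1 bumps 2 from row 1; 2 bumps 3 from row 2; 3 bumps 5 from row 3; 5 starts row 4. P = [[1, 4, 6], [2], [3], [5]].

So P = [[1, 4, 6], [2], [3], [5]].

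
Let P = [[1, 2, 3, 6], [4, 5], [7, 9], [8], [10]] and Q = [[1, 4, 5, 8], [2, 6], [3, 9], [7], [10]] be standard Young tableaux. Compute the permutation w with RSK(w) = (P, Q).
10 8 1 4 9 5 2 7 6 3

Reverse the RSK construction: for i from n down to 1, find the cell of Q containing i, remove the entry at that cell from P, and reverse-bump it up through P; the value ejected from row 1 is w(i).

Step i=10: Q has 10 at row 5, column 1; remove 10 from row 5 of P and reverse-bump: 10 enters row 4 and ejects 8; 8 enters row 3 and ejects 7; 7 enters row 2 and ejects 5; 5 enters row 1 and ejects 3. So w(10) = 3. P is now [[1, 2, 5, 6], [4, 7], [8, 9], [10]].
Step i=9: Q has 9 at row 3, column 2; remove 9 from row 3 of P and reverse-bump: 9 enters row 2 and ejects 7; 7 enters row 1 and ejects 6. So w(9) = 6. P is now [[1, 2, 5, 7], [4, 9], [8], [10]].
Step i=8: Q has 8 at row 1, column 4; remove that cell from P, ejecting 7. So w(8) = 7. P is now [[1, 2, 5], [4, 9], [8], [10]].
Step i=7: Q has 7 at row 4, column 1; remove 10 from row 4 of P and reverse-bump: 10 enters row 3 and ejects 8; 8 enters row 2 and ejects 4; 4 enters row 1 and ejects 2. So w(7) = 2. P is now [[1, 4, 5], [8, 9], [10]].
Step i=6: Q has 6 at row 2, column 2; remove 9 from row 2 of P and reverse-bump: 9 enters row 1 and ejects 5. So w(6) = 5. P is now [[1, 4, 9], [8], [10]].
Step i=5: Q has 5 at row 1, column 3; remove that cell from P, ejecting 9. So w(5) = 9. P is now [[1, 4], [8], [10]].
Step i=4: Q has 4 at row 1, column 2; remove that cell from P, ejecting 4. So w(4) = 4. P is now [[1], [8], [10]].
Step i=3: Q has 3 at row 3, column 1; remove 10 from row 3 of P and reverse-bump: 10 enters row 2 and ejects 8; 8 enters row 1 and ejects 1. So w(3) = 1. P is now [[8], [10]].
Step i=2: Q has 2 at row 2, column 1; remove 10 from row 2 of P and reverse-bump: 10 enters row 1 and ejects 8. So w(2) = 8. P is now [[10]].
Step i=1: Q has 1 at row 1, column 1; remove that cell from P, ejecting 10. So w(1) = 10. P is now [].

So w = 10 8 1 4 9 5 2 7 6 3.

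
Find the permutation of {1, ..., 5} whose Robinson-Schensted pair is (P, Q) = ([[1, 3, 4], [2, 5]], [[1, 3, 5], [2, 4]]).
2 1 5 3 4

Reverse the RSK construction: for i from n down to 1, find the cell of Q containing i, remove the entry at that cell from P, and reverse-bump it up through P; the value ejected from row 1 is w(i).

Step i=5: Q has 5 at row 1, column 3; remove that cell from P, ejecting 4. So w(5) = 4. P is now [[1, 3], [2, 5]].
Step i=4: Q has 4 at row 2, column 2; remove 5 from row 2 of P and reverse-bump: 5 enters row 1 and ejects 3. So w(4) = 3. P is now [[1, 5], [2]].
Step i=3: Q has 3 at row 1, column 2; remove that cell from P, ejecting 5. So w(3) = 5. P is now [[1], [2]].
Step i=2: Q has 2 at row 2, column 1; remove 2 from row 2 of P and reverse-bump: 2 enters row 1 and ejects 1. So w(2) = 1. P is now [[2]].
Step i=1: Q has 1 at row 1, column 1; remove that cell from P, ejecting 2. So w(1) = 2. P is now [].

So w = 2 1 5 3 4.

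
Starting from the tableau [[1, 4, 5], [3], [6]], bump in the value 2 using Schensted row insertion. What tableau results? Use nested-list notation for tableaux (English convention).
[[1, 2, 5], [3, 4], [6]]

In row 1, 2 replaces 4 (the leftmost entry greater than 2); 4 is bumped to row 2. 4 is appended to row 2. The new tableau is [[1, 2, 5], [3, 4], [6]].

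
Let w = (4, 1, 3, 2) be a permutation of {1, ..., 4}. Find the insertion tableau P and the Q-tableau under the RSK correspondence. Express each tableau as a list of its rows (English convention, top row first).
P = [[1, 2], [3], [4]], Q = [[1, 3], [2], [4]]

Insert each entry of the permutation into P by Schensted row insertion, recording in Q the position of each new cell.

Insert 4: appended to row 1. P = [[4]].
Insert 1: 1 bumps 4 from row 1; 4 starts row 2. P = [[1], [4]].
Insert 3: appended to row 1. P = [[1, 3], [4]].
Insert 2: 2 bumps 3 from row 1; 3 bumps 4 from row 2; 4 starts row 3. P = [[1, 2], [3], [4]].

So P = [[1, 2], [3], [4]], Q = [[1, 3], [2], [4]].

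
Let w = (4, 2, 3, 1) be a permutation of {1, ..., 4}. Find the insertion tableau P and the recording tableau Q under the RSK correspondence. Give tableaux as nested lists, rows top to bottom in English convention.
Insert each entry of the permutation into P by Schensted row insertion, recording in Q the position of each new cell.

Insert 4: appended to row 1. P = [[4]].
Insert 2: 2 bumps 4 from row 1; 4 starts row 2. P = [[2], [4]].
Insert 3: appended to row 1. P = [[2, 3], [4]].
Insert 1: 1 bumps 2 from row 1; 2 bumps 4 from row 2; 4 starts row 3. P = [[1, 3], [2], [4]].

So P = [[1, 3], [2], [4]], Q = [[1, 3], [2], [4]].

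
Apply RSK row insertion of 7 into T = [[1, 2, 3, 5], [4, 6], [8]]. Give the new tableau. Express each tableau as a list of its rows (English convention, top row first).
7 is larger than every entry of row 1, so it is appended to row 1. The new tableau is [[1, 2, 3, 5, 7], [4, 6], [8]].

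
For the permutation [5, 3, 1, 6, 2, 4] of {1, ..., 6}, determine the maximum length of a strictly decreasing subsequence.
3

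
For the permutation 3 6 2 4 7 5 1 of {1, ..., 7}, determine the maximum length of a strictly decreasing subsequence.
3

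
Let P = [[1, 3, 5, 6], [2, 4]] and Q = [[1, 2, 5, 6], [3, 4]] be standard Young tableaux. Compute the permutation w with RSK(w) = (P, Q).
2 4 1 3 5 6

Reverse the RSK construction: for i from n down to 1, find the cell of Q containing i, remove the entry at that cell from P, and reverse-bump it up through P; the value ejected from row 1 is w(i).

Step i=6: Q has 6 at row 1, column 4; remove that cell from P, ejecting 6. So w(6) = 6. P is now [[1, 3, 5], [2, 4]].
Step i=5: Q has 5 at row 1, column 3; remove that cell from P, ejecting 5. So w(5) = 5. P is now [[1, 3], [2, 4]].
Step i=4: Q has 4 at row 2, column 2; remove 4 from row 2 of P and reverse-bump: 4 enters row 1 and ejects 3. So w(4) = 3. P is now [[1, 4], [2]].
Step i=3: Q has 3 at row 2, column 1; remove 2 from row 2 of P and reverse-bump: 2 enters row 1 and ejects 1. So w(3) = 1. P is now [[2, 4]].
Step i=2: Q has 2 at row 1, column 2; remove that cell from P, ejecting 4. So w(2) = 4. P is now [[2]].
Step i=1: Q has 1 at row 1, column 1; remove that cell from P, ejecting 2. So w(1) = 2. P is now [].

So w = 2 4 1 3 5 6.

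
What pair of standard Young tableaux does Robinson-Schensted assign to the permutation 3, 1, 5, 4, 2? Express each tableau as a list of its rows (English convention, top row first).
P = [[1, 2], [3, 4], [5]], Q = [[1, 3], [2, 4], [5]]

Insert each entry of the permutation into P by Schensted row insertion, recording in Q the position of each new cell.

After inserting 3: P = [[3]].
After inserting 1: P = [[1], [3]].
After inserting 5: P = [[1, 5], [3]].
After inserting 4: P = [[1, 4], [3, 5]].
After inserting 2: P = [[1, 2], [3, 4], [5]].

So P = [[1, 2], [3, 4], [5]], Q = [[1, 3], [2, 4], [5]].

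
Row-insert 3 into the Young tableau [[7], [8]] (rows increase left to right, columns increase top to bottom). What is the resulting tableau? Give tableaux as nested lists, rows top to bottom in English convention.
[[3], [7], [8]]

In row 1, 3 replaces 7 (the leftmost entry greater than 3); 7 is bumped to row 2. In row 2, 7 replaces 8 (the leftmost entry greater than 7); 8 is bumped to row 3. 8 starts a new row 3. The new tableau is [[3], [7], [8]].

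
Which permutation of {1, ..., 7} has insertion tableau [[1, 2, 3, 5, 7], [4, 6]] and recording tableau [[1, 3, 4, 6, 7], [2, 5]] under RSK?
Reverse the RSK construction: for i from n down to 1, find the cell of Q containing i, remove the entry at that cell from P, and reverse-bump it up through P; the value ejected from row 1 is w(i).

Step i=7: Q has 7 at row 1, column 5; remove that cell from P, ejecting 7. So w(7) = 7. P is now [[1, 2, 3, 5], [4, 6]].
Step i=6: Q has 6 at row 1, column 4; remove that cell from P, ejecting 5. So w(6) = 5. P is now [[1, 2, 3], [4, 6]].
Step i=5: Q has 5 at row 2, column 2; remove 6 from row 2 of P and reverse-bump: 6 enters row 1 and ejects 3. So w(5) = 3. P is now [[1, 2, 6], [4]].
Step i=4: Q has 4 at row 1, column 3; remove that cell from P, ejecting 6. So w(4) = 6. P is now [[1, 2], [4]].
Step i=3: Q has 3 at row 1, column 2; remove that cell from P, ejecting 2. So w(3) = 2. P is now [[1], [4]].
Step i=2: Q has 2 at row 2, column 1; remove 4 from row 2 of P and reverse-bump: 4 enters row 1 and ejects 1. So w(2) = 1. P is now [[4]].
Step i=1: Q has 1 at row 1, column 1; remove that cell from P, ejecting 4. So w(1) = 4. P is now [].

So w = 4 1 2 6 3 5 7.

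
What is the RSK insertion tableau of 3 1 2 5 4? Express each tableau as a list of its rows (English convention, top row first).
P = [[1, 2, 4], [3, 5]]

Insert 3: appended to row 1. P = [[3]].
Insert 1: 1 bumps 3 from row 1; 3 starts row 2. P = [[1], [3]].
Insert 2: appended to row 1. P = [[1, 2], [3]].
Insert 5: appended to row 1. P = [[1, 2, 5], [3]].
Insert 4: 4 bumps 5 from row 1; 5 appends to row 2. P = [[1, 2, 4], [3, 5]].

So P = [[1, 2, 4], [3, 5]].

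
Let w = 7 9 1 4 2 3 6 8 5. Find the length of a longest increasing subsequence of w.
5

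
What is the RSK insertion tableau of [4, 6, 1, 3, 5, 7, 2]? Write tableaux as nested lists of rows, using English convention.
P = [[1, 2, 5, 7], [3, 6], [4]]

After inserting 4: P = [[4]].
After inserting 6: P = [[4, 6]].
After inserting 1: P = [[1, 6], [4]].
After inserting 3: P = [[1, 3], [4, 6]].
After inserting 5: P = [[1, 3, 5], [4, 6]].
After inserting 7: P = [[1, 3, 5, 7], [4, 6]].
After inserting 2: P = [[1, 2, 5, 7], [3, 6], [4]].

So P = [[1, 2, 5, 7], [3, 6], [4]].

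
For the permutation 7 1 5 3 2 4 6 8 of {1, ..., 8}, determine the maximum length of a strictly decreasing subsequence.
4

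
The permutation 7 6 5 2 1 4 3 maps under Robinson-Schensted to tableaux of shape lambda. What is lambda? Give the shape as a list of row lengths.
Row-insert each entry into an empty tableau.

After inserting 7: P = [[7]].
After inserting 6: P = [[6], [7]].
After inserting 5: P = [[5], [6], [7]].
After inserting 2: P = [[2], [5], [6], [7]].
After inserting 1: P = [[1], [2], [5], [6], [7]].
After inserting 4: P = [[1, 4], [2], [5], [6], [7]].
After inserting 3: P = [[1, 3], [2, 4], [5], [6], [7]].

The final insertion tableau P = [[1, 3], [2, 4], [5], [6], [7]] has shape [2, 2, 1, 1, 1].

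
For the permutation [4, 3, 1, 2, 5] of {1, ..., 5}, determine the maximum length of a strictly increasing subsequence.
3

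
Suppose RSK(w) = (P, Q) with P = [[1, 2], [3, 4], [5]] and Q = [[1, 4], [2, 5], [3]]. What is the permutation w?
Reverse the RSK construction: for i from n down to 1, find the cell of Q containing i, remove the entry at that cell from P, and reverse-bump it up through P; the value ejected from row 1 is w(i).

Step i=5: Q has 5 at row 2, column 2; remove 4 from row 2 of P and reverse-bump: 4 enters row 1 and ejects 2. So w(5) = 2. P is now [[1, 4], [3], [5]].
Step i=4: Q has 4 at row 1, column 2; remove that cell from P, ejecting 4. So w(4) = 4. P is now [[1], [3], [5]].
Step i=3: Q has 3 at row 3, column 1; remove 5 from row 3 of P and reverse-bump: 5 enters row 2 and ejects 3; 3 enters row 1 and ejects 1. So w(3) = 1. P is now [[3], [5]].
Step i=2: Q has 2 at row 2, column 1; remove 5 from row 2 of P and reverse-bump: 5 enters row 1 and ejects 3. So w(2) = 3. P is now [[5]].
Step i=1: Q has 1 at row 1, column 1; remove that cell from P, ejecting 5. So w(1) = 5. P is now [].

So w = 5 3 1 4 2.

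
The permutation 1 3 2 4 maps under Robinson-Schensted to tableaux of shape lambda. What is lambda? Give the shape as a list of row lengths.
[3, 1]

Row-insert each entry into an empty tableau.

After inserting 1: P = [[1]].
After inserting 3: P = [[1, 3]].
After inserting 2: P = [[1, 2], [3]].
After inserting 4: P = [[1, 2, 4], [3]].

The final insertion tableau P = [[1, 2, 4], [3]] has shape [3, 1].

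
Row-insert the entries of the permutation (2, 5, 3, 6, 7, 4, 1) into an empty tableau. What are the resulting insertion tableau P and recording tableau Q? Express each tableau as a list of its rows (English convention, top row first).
Insert each entry of the permutation into P by Schensted row insertion, recording in Q the position of each new cell.

Insert 2: appended to row 1. P = [[2]].
Insert 5: appended to row 1. P = [[2, 5]].
Insert 3: 3 bumps 5 from row 1; 5 starts row 2. P = [[2, 3], [5]].
Insert 6: appended to row 1. P = [[2, 3, 6], [5]].
Insert 7: appended to row 1. P = [[2, 3, 6, 7], [5]].
Insert 4: 4 bumps 6 from row 1; 6 appends to row 2. P = [[2, 3, 4, 7], [5, 6]].
Insert 1: 1 bumps 2 from row 1; 2 bumps 5 from row 2; 5 starts row 3. P = [[1, 3, 4, 7], [2, 6], [5]].

So P = [[1, 3, 4, 7], [2, 6], [5]], Q = [[1, 2, 4, 5], [3, 6], [7]].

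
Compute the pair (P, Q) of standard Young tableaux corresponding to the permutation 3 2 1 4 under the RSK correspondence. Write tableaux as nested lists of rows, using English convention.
Insert each entry of the permutation into P by Schensted row insertion, recording in Q the position of each new cell.

Insert 3: appended to row 1. P = [[3]], Q = [[1]].
Insert 2: 2 bumps 3 from row 1; 3 starts row 2. P = [[2], [3]], Q = [[1], [2]].
Insert 1: 1 bumps 2 from row 1; 2 bumps 3 from row 2; 3 starts row 3. P = [[1], [2], [3]], Q = [[1], [2], [3]].
Insert 4: appended to row 1. P = [[1, 4], [2], [3]], Q = [[1, 4], [2], [3]].

So P = [[1, 4], [2], [3]], Q = [[1, 4], [2], [3]].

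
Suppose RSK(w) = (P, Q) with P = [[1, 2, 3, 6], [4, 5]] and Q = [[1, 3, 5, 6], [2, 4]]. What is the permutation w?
Reverse the RSK construction: for i from n down to 1, find the cell of Q containing i, remove the entry at that cell from P, and reverse-bump it up through P; the value ejected from row 1 is w(i).

Step i=6: Q has 6 at row 1, column 4; remove that cell from P, ejecting 6. So w(6) = 6. P is now [[1, 2, 3], [4, 5]].
Step i=5: Q has 5 at row 1, column 3; remove that cell from P, ejecting 3. So w(5) = 3. P is now [[1, 2], [4, 5]].
Step i=4: Q has 4 at row 2, column 2; remove 5 from row 2 of P and reverse-bump: 5 enters row 1 and ejects 2. So w(4) = 2. P is now [[1, 5], [4]].
Step i=3: Q has 3 at row 1, column 2; remove that cell from P, ejecting 5. So w(3) = 5. P is now [[1], [4]].
Step i=2: Q has 2 at row 2, column 1; remove 4 from row 2 of P and reverse-bump: 4 enters row 1 and ejects 1. So w(2) = 1. P is now [[4]].
Step i=1: Q has 1 at row 1, column 1; remove that cell from P, ejecting 4. So w(1) = 4. P is now [].

So w = 4 1 5 2 3 6.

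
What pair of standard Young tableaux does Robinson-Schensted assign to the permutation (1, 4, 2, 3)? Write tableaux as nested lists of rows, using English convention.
Insert each entry of the permutation into P by Schensted row insertion, recording in Q the position of each new cell.

Insert 1: appended to row 1. P = [[1]].
Insert 4: appended to row 1. P = [[1, 4]].
Insert 2: 2 bumps 4 from row 1; 4 starts row 2. P = [[1, 2], [4]].
Insert 3: appended to row 1. P = [[1, 2, 3], [4]].

So P = [[1, 2, 3], [4]], Q = [[1, 2, 4], [3]].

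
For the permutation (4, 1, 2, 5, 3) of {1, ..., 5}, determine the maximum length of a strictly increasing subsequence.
3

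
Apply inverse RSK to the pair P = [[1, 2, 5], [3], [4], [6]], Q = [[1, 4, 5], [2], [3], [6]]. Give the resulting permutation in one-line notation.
Reverse the RSK construction: for i from n down to 1, find the cell of Q containing i, remove the entry at that cell from P, and reverse-bump it up through P; the value ejected from row 1 is w(i).

Step i=6: Q has 6 at row 4, column 1; remove 6 from row 4 of P and reverse-bump: 6 enters row 3 and ejects 4; 4 enters row 2 and ejects 3; 3 enters row 1 and ejects 2. So w(6) = 2. P is now [[1, 3, 5], [4], [6]].
Step i=5: Q has 5 at row 1, column 3; remove that cell from P, ejecting 5. So w(5) = 5. P is now [[1, 3], [4], [6]].
Step i=4: Q has 4 at row 1, column 2; remove that cell from P, ejecting 3. So w(4) = 3. P is now [[1], [4], [6]].
Step i=3: Q has 3 at row 3, column 1; remove 6 from row 3 of P and reverse-bump: 6 enters row 2 and ejects 4; 4 enters row 1 and ejects 1. So w(3) = 1. P is now [[4], [6]].
Step i=2: Q has 2 at row 2, column 1; remove 6 from row 2 of P and reverse-bump: 6 enters row 1 and ejects 4. So w(2) = 4. P is now [[6]].
Step i=1: Q has 1 at row 1, column 1; remove that cell from P, ejecting 6. So w(1) = 6. P is now [].

So w = 6 4 1 3 5 2.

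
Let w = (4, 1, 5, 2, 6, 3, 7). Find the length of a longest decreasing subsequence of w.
2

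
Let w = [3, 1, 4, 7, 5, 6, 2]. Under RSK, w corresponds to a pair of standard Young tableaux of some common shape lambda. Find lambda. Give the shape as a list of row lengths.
RSK row insertion gives P = [[1, 2, 5, 6], [3, 4], [7]], which has shape [4, 2, 1].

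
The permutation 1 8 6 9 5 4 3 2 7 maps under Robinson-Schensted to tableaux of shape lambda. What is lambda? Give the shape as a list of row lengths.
Row-insert each entry into an empty tableau.

After inserting 1: P = [[1]].
After inserting 8: P = [[1, 8]].
After inserting 6: P = [[1, 6], [8]].
After inserting 9: P = [[1, 6, 9], [8]].
After inserting 5: P = [[1, 5, 9], [6], [8]].
After inserting 4: P = [[1, 4, 9], [5], [6], [8]].
After inserting 3: P = [[1, 3, 9], [4], [5], [6], [8]].
After inserting 2: P = [[1, 2, 9], [3], [4], [5], [6], [8]].
After inserting 7: P = [[1, 2, 7], [3, 9], [4], [5], [6], [8]].

The final insertion tableau P = [[1, 2, 7], [3, 9], [4], [5], [6], [8]] has shape [3, 2, 1, 1, 1, 1].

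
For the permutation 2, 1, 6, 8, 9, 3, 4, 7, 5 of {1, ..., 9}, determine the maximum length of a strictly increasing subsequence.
4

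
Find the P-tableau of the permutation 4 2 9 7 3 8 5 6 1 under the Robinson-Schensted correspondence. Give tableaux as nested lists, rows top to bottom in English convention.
After inserting 4: P = [[4]].
After inserting 2: P = [[2], [4]].
After inserting 9: P = [[2, 9], [4]].
After inserting 7: P = [[2, 7], [4, 9]].
After inserting 3: P = [[2, 3], [4, 7], [9]].
After inserting 8: P = [[2, 3, 8], [4, 7], [9]].
After inserting 5: P = [[2, 3, 5], [4, 7, 8], [9]].
After inserting 6: P = [[2, 3, 5, 6], [4, 7, 8], [9]].
After inserting 1: P = [[1, 3, 5, 6], [2, 7, 8], [4], [9]].

So P = [[1, 3, 5, 6], [2, 7, 8], [4], [9]].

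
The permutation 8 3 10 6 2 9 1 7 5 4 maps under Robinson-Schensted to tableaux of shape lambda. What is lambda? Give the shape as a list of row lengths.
Row-insert each entry into an empty tableau.

After inserting 8: P = [[8]].
After inserting 3: P = [[3], [8]].
After inserting 10: P = [[3, 10], [8]].
After inserting 6: P = [[3, 6], [8, 10]].
After inserting 2: P = [[2, 6], [3, 10], [8]].
After inserting 9: P = [[2, 6, 9], [3, 10], [8]].
After inserting 1: P = [[1, 6, 9], [2, 10], [3], [8]].
After inserting 7: P = [[1, 6, 7], [2, 9], [3, 10], [8]].
After inserting 5: P = [[1, 5, 7], [2, 6], [3, 9], [8, 10]].
After inserting 4: P = [[1, 4, 7], [2, 5], [3, 6], [8, 9], [10]].

The final insertion tableau P = [[1, 4, 7], [2, 5], [3, 6], [8, 9], [10]] has shape [3, 2, 2, 2, 1].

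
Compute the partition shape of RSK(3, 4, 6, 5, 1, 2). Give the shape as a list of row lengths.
Row-insert each entry into an empty tableau.

After inserting 3: P = [[3]].
After inserting 4: P = [[3, 4]].
After inserting 6: P = [[3, 4, 6]].
After inserting 5: P = [[3, 4, 5], [6]].
After inserting 1: P = [[1, 4, 5], [3], [6]].
After inserting 2: P = [[1, 2, 5], [3, 4], [6]].

The final insertion tableau P = [[1, 2, 5], [3, 4], [6]] has shape [3, 2, 1].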